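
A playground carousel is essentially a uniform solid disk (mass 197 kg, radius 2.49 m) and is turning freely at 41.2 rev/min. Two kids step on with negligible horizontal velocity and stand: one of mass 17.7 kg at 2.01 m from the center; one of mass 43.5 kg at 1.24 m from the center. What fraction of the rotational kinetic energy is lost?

The added mass arrives with no angular momentum about the center, and any external torque about the center is negligible, so the system's angular momentum is conserved.
I_p = ½(197)(2.49)² = 610.7 kg·m².
Added inertia Σmr² = (17.7)(2.01)² + (43.5)(1.24)² = 138.4 kg·m²; I_f = 610.7 + 138.4 = 749.1 kg·m².
ω_f = I_p ω_i / I_f = (610.7)(41.2) / 749.1 = 33.59 rpm.
KE_i = ½(610.7)(4.314 rad/s)² = 5684 J; KE_f = ½(749.1)(3.517)² = 4634 J.
Fraction lost = 0.1847.

fraction ≈ 0.185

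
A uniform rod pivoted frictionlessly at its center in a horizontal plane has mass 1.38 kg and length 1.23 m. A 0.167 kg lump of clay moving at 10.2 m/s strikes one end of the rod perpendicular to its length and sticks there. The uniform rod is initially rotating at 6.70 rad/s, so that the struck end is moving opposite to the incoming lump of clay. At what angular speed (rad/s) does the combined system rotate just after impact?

|ω_f| ≈ 0.498 rad/s

About the pivot the impulsive forces during the collision are internal, so angular momentum about that axis is conserved.
I_p = (1/12)(1.38)(1.23)² = 0.1740 kg·m². Taking the sense of the lump of clay's angular momentum as positive, L_{lump} = m v R = (0.167)(10.2)(1.23/2) = 1.048 kg·m²/s.
L_i = −I_p ω_p + m v R = −(0.1740)(6.70) + 1.048 = -0.1181 kg·m²/s.
After sticking, I_f = I_p + m R² = 0.1740 + (0.167)(1.23/2)² = 0.2371 kg·m².
ω_f = L_i / I_f = -0.1181 / 0.2371 = -0.4980 rad/s.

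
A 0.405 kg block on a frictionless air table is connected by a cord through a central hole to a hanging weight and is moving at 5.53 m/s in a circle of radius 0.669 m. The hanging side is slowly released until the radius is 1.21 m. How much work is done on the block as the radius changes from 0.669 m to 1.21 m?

W ≈ -4.30 J

Central (radial) force ⇒ zero torque about the center ⇒ m v r is constant.
v₂ = v₁ r₁ / r₂ = (5.53)(0.669) / (1.21) = 3.057 m/s.
W = ΔKE = ½m(v₂² − v₁²) = -4.300 J.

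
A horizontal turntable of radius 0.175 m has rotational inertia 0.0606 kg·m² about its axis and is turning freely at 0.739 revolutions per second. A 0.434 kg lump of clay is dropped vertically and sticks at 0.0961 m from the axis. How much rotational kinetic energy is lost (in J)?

No external torque acts about the axis; L_before = L_after.
Added inertia Σmr² = (0.434)(0.0961)² = 0.004008 kg·m²; I_f = 0.06060 + 0.004008 = 0.06461 kg·m².
ω_f = I_p ω_i / I_f = (0.06060)(0.739) / 0.06461 = 0.6932 rev/s.
KE_i = ½(0.06060)(4.643 rad/s)² = 0.6533 J; KE_f = ½(0.06461)(4.355)² = 0.6127 J.

energy lost ≈ 0.0405 J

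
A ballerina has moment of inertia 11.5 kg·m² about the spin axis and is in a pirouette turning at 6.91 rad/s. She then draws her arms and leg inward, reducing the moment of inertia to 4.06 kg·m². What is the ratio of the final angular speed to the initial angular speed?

ω₂/ω₁ ≈ 2.83

No external torque acts about the spin axis, so angular momentum is conserved.
ω₂/ω₁ = I₁/I₂ = 11.50 / 4.060 = 2.833.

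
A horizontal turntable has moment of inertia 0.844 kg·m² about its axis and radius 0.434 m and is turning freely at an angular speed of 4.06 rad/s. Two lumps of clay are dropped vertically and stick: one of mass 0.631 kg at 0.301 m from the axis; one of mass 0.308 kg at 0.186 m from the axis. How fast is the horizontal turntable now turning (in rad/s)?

The added mass arrives with no angular momentum about the axis, and any external torque about the axis is negligible, so the system's angular momentum is conserved.
Added inertia Σmr² = (0.631)(0.301)² + (0.308)(0.186)² = 0.06782 kg·m²; I_f = 0.8440 + 0.06782 = 0.9118 kg·m².
ω_f = I_p ω_i / I_f = (0.8440)(4.06) / 0.9118 = 3.758 rad/s.

ω_f ≈ 3.76 rad/s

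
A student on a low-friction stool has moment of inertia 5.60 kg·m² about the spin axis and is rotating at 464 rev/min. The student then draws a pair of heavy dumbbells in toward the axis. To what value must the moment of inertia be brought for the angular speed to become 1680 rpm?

Angular momentum about the spin axis is conserved since the torque about it is zero.
I₂ = I₁ω₁ / ω₂ = (5.60)(464) / (1680) = 1.547 kg·m².

I₂ ≈ 1.55 kg·m²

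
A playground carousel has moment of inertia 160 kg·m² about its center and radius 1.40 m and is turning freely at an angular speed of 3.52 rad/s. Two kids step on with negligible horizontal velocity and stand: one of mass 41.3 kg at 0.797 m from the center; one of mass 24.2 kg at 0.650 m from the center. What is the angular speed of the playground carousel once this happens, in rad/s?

ω_f ≈ 2.87 rad/s

No external torque acts about the center; L_before = L_after.
Added inertia Σmr² = (41.3)(0.797)² + (24.2)(0.650)² = 36.46 kg·m²; I_f = 160.0 + 36.46 = 196.5 kg·m².
ω_f = I_p ω_i / I_f = (160.0)(3.52) / 196.5 = 2.867 rad/s.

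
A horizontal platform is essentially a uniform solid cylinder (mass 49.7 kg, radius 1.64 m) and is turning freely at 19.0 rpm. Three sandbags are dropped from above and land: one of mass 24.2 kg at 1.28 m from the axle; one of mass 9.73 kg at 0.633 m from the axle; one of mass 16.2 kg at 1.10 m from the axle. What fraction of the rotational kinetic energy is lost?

fraction ≈ 0.486

The added mass arrives with no angular momentum about the axle, and any external torque about the axle is negligible, so the system's angular momentum is conserved.
I_p = ½(49.7)(1.64)² = 66.84 kg·m².
Added inertia Σmr² = (24.2)(1.28)² + (9.73)(0.633)² + (16.2)(1.10)² = 63.15 kg·m²; I_f = 66.84 + 63.15 = 130.0 kg·m².
ω_f = I_p ω_i / I_f = (66.84)(19.0) / 130.0 = 9.769 rpm.
KE_i = ½(66.84)(1.990 rad/s)² = 132.3 J; KE_f = ½(130.0)(1.023)² = 68.02 J.
Fraction lost = 0.4858.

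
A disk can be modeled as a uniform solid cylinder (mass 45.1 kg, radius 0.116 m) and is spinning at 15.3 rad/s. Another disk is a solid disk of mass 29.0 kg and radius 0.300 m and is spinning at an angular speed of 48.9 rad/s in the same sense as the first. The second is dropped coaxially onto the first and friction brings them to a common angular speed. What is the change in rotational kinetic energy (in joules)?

No external torque acts about the common axis, so total angular momentum is conserved.
Moments of inertia: I_A = ½(45.1)(0.116)² = 0.3034 kg·m²; I_B = ½(29.0)(0.300)² = 1.305 kg·m².
Taking A's sense as positive: L = (0.3034)(15.3) + (1.305)(48.9) = 68.46 kg·m²·rad/s.
Combined I = 0.3034 + 1.305 = 1.608 kg·m².
ω_f = L / I = 68.46 / 1.608 = 42.56 rad/s.
KE_i = ½ΣIω² = 1596 J; KE_f = ½(1.608)(42.56)² = 1457 J.

ΔKE ≈ -139 J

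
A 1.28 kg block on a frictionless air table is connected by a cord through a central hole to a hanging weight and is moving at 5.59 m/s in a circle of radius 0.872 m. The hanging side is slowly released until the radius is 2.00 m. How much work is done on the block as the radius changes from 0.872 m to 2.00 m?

Central (radial) force ⇒ zero torque about the center ⇒ m v r is constant.
v₂ = v₁ r₁ / r₂ = (5.59)(0.872) / (2.00) = 2.437 m/s.
W = ΔKE = ½m(v₂² − v₁²) = -16.20 J.

W ≈ -16.2 J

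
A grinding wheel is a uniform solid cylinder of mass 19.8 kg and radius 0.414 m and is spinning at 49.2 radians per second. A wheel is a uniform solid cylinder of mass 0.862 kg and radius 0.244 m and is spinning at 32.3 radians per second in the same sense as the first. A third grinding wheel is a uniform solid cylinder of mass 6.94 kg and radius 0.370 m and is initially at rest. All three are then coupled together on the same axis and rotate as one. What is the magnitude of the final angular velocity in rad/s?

No external torque acts about the common axis, so total angular momentum is conserved.
Moments of inertia: I_A = ½(19.8)(0.414)² = 1.697 kg·m²; I_B = ½(0.862)(0.244)² = 0.02566 kg·m²; I_C = ½(6.94)(0.370)² = 0.4750 kg·m².
Taking A's sense as positive: L = (1.697)(49.2) + (0.02566)(32.3) = 84.31 kg·m²·rad/s.
Combined I = 1.697 + 0.02566 + 0.4750 = 2.198 kg·m².
ω_f = L / I = 84.31 / 2.198 = 38.37 rad/s.

|ω_f| ≈ 38.4 rad/s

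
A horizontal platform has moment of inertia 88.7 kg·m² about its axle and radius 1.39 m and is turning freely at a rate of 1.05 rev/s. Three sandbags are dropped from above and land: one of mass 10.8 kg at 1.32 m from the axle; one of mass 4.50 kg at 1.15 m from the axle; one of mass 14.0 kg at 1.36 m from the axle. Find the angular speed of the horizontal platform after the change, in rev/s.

ω_f ≈ 0.668 rev/s

The added mass arrives with no angular momentum about the axle, and any external torque about the axle is negligible, so the system's angular momentum is conserved.
Added inertia Σmr² = (10.8)(1.32)² + (4.50)(1.15)² + (14.0)(1.36)² = 50.66 kg·m²; I_f = 88.70 + 50.66 = 139.4 kg·m².
ω_f = I_p ω_i / I_f = (88.70)(1.05) / 139.4 = 0.6683 rev/s.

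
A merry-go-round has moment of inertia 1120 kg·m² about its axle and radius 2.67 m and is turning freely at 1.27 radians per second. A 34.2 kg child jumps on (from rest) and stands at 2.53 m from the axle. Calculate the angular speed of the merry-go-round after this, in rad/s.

No external torque acts about the axle; L_before = L_after.
Added inertia Σmr² = (34.2)(2.53)² = 218.9 kg·m²; I_f = 1120 + 218.9 = 1339 kg·m².
ω_f = I_p ω_i / I_f = (1120)(1.27) / 1339 = 1.062 rad/s.

ω_f ≈ 1.06 rad/s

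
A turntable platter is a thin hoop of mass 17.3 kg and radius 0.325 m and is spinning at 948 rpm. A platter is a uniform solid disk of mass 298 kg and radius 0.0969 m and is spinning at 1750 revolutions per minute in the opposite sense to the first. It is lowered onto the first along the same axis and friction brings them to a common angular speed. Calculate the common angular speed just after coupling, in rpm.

|ω_f| ≈ 222 rpm

The coupling torques are internal; angular momentum about the shared axis is conserved.
Moments of inertia: I_A = (17.3)(0.325)² = 1.827 kg·m²; I_B = ½(298)(0.0969)² = 1.399 kg·m².
Taking A's sense as positive: L = (1.827)(948) − (1.399)(1750) = -716.0 kg·m²·rpm.
Combined I = 1.827 + 1.399 = 3.226 kg·m².
ω_f = L / I = -716.0 / 3.226 = -221.9 rpm.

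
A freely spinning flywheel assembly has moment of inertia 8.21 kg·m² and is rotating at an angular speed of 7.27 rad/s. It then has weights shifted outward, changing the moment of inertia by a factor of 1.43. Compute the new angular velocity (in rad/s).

No external torque acts about the spin axis, so angular momentum is conserved.
I₂ = 1.43 × 8.21 = 11.74 kg·m².
ω₂ = I₁ω₁ / I₂ = (8.210)(7.27 rad/s) / (11.74) = 5.084 rad/s.

ω₂ ≈ 5.08 rad/s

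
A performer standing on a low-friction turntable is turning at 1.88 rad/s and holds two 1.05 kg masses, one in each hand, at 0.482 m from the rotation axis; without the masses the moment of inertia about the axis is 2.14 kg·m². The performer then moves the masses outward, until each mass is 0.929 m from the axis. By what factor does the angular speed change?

ω₂/ω₁ ≈ 0.665

No external torque acts about the spin axis, so angular momentum is conserved.
I₁ = 2.14 + 2(1.05)(0.482)² = 2.628 kg·m²; I₂ = 2.14 + 2(1.05)(0.929)² = 3.952 kg·m².
ω₂/ω₁ = I₁/I₂ = 2.628 / 3.952 = 0.6649.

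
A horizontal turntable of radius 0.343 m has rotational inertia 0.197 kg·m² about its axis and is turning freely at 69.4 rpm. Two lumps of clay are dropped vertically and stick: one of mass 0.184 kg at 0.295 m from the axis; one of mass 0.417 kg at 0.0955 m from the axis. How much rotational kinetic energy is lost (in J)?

No external torque acts about the axis; L_before = L_after.
Added inertia Σmr² = (0.184)(0.295)² + (0.417)(0.0955)² = 0.01982 kg·m²; I_f = 0.1970 + 0.01982 = 0.2168 kg·m².
ω_f = I_p ω_i / I_f = (0.1970)(69.4) / 0.2168 = 63.06 rpm.
KE_i = ½(0.1970)(7.268 rad/s)² = 5.203 J; KE_f = ½(0.2168)(6.603)² = 4.727 J.

energy lost ≈ 0.475 J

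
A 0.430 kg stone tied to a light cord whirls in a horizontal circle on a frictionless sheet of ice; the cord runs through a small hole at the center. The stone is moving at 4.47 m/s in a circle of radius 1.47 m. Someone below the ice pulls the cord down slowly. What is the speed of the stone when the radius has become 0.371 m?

The only horizontal force on the mass is along the cord (radial), so it exerts no torque about the hole and angular momentum m v r is conserved.
v₂ = v₁ r₁ / r₂ = (4.47)(1.47) / (0.371) = 17.71 m/s.

v₂ ≈ 17.7 m/s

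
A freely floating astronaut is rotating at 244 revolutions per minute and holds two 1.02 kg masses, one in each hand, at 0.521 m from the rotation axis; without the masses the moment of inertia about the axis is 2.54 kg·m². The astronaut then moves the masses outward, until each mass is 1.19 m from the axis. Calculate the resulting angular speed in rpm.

ω₂ ≈ 139 rpm

Angular momentum about the spin axis is conserved since the torque about it is zero.
I₁ = 2.54 + 2(1.02)(0.521)² = 3.094 kg·m²; I₂ = 2.54 + 2(1.02)(1.19)² = 5.429 kg·m².
ω₂ = I₁ω₁ / I₂ = (3.094)(244 rpm) / (5.429) = 139.0 rpm.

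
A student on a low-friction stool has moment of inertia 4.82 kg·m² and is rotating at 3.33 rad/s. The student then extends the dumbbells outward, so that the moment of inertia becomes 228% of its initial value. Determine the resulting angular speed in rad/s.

Angular momentum about the spin axis is conserved since the torque about it is zero.
I₂ = 2.28 × 4.82 = 10.99 kg·m².
ω₂ = I₁ω₁ / I₂ = (4.820)(3.33 rad/s) / (10.99) = 1.461 rad/s.

ω₂ ≈ 1.46 rad/s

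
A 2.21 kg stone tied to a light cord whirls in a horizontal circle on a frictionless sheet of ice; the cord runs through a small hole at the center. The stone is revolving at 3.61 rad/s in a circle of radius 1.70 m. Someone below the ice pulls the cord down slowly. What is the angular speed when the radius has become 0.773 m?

ω₂ ≈ 17.5 rad/s

No torque about the axis ⇒ m r₁² ω₁ = m r₂² ω₂.
ω₂ = ω₁ (r₁/r₂)² = (3.61)(1.70/0.773)² = 17.46 rad/s.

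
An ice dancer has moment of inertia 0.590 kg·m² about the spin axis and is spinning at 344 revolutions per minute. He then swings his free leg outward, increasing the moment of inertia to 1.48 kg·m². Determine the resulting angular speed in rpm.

With no external torque about the axis, L is conserved: I₁ω₁ = I₂ω₂.
ω₂ = I₁ω₁ / I₂ = (0.5900)(344 rpm) / (1.480) = 137.1 rpm.

ω₂ ≈ 137 rpm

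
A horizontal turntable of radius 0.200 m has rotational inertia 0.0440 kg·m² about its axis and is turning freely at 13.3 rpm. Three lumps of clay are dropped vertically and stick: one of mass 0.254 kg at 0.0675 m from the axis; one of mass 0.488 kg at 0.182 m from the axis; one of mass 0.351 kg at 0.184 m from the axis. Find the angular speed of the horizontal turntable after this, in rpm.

ω_f ≈ 7.99 rpm

The added mass arrives with no angular momentum about the axis, and any external torque about the axis is negligible, so the system's angular momentum is conserved.
Added inertia Σmr² = (0.254)(0.0675)² + (0.488)(0.182)² + (0.351)(0.184)² = 0.02921 kg·m²; I_f = 0.04400 + 0.02921 = 0.07321 kg·m².
ω_f = I_p ω_i / I_f = (0.04400)(13.3) / 0.07321 = 7.994 rpm.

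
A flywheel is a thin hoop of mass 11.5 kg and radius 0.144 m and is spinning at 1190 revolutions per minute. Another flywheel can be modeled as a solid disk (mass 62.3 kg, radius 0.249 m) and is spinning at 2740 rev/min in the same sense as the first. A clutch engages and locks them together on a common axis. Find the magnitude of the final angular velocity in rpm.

The coupling torques are internal; angular momentum about the shared axis is conserved.
Moments of inertia: I_A = (11.5)(0.144)² = 0.2385 kg·m²; I_B = ½(62.3)(0.249)² = 1.931 kg·m².
Taking A's sense as positive: L = (0.2385)(1190) + (1.931)(2740) = 5576 kg·m²·rpm.
Combined I = 0.2385 + 1.931 = 2.170 kg·m².
ω_f = L / I = 5576 / 2.170 = 2570 rpm.

|ω_f| ≈ 2570 rpm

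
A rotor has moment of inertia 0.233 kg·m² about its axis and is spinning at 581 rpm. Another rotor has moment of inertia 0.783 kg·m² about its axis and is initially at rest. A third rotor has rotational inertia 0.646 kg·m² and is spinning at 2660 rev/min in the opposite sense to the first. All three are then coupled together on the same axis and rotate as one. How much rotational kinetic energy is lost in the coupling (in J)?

ΔKE lost ≈ 17200 J

The coupling torques are internal; angular momentum about the shared axis is conserved.
Taking A's sense as positive: L = (0.2330)(581) − (0.6460)(2660) = -1583 kg·m²·rpm.
Combined I = 0.2330 + 0.7830 + 0.6460 = 1.662 kg·m².
ω_f = L / I = -1583 / 1.662 = -952.5 rpm.
KE_i = ½ΣIω² = 25490 J; KE_f = ½(1.662)(99.74)² = 8267 J.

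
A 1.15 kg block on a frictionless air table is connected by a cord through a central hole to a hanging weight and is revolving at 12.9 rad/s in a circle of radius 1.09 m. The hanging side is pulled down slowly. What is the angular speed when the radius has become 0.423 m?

ω₂ ≈ 85.7 rad/s

The constraining force is radial, so m r² ω about the center is conserved.
ω₂ = ω₁ (r₁/r₂)² = (12.9)(1.09/0.423)² = 85.66 rad/s.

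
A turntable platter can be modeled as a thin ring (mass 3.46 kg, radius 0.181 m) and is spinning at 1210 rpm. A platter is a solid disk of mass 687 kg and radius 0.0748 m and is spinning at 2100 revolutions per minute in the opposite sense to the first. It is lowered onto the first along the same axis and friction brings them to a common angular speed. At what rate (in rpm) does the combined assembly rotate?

|ω_f| ≈ 1920 rpm

No external torque acts about the common axis, so total angular momentum is conserved.
Moments of inertia: I_A = (3.46)(0.181)² = 0.1134 kg·m²; I_B = ½(687)(0.0748)² = 1.922 kg·m².
Taking A's sense as positive: L = (0.1134)(1210) − (1.922)(2100) = -3899 kg·m²·rpm.
Combined I = 0.1134 + 1.922 = 2.035 kg·m².
ω_f = L / I = -3899 / 2.035 = -1916 rpm.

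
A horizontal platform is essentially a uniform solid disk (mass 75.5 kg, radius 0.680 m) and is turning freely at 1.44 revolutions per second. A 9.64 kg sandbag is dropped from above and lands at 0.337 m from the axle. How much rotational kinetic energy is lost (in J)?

No external torque acts about the axle; L_before = L_after.
I_p = ½(75.5)(0.680)² = 17.46 kg·m².
Added inertia Σmr² = (9.64)(0.337)² = 1.095 kg·m²; I_f = 17.46 + 1.095 = 18.55 kg·m².
ω_f = I_p ω_i / I_f = (17.46)(1.44) / 18.55 = 1.355 rev/s.
KE_i = ½(17.46)(9.048 rad/s)² = 714.5 J; KE_f = ½(18.55)(8.514)² = 672.3 J.

energy lost ≈ 42.2 J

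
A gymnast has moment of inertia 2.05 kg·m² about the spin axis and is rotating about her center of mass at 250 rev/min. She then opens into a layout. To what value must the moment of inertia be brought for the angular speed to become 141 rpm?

I₂ ≈ 3.63 kg·m²

With no external torque about the axis, L is conserved: I₁ω₁ = I₂ω₂.
I₂ = I₁ω₁ / ω₂ = (2.05)(250) / (141) = 3.635 kg·m².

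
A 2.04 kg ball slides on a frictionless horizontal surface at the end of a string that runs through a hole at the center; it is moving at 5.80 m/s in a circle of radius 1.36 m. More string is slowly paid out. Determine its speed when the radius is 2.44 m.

The only horizontal force on the mass is along the cord (radial), so it exerts no torque about the hole and angular momentum m v r is conserved.
v₂ = v₁ r₁ / r₂ = (5.80)(1.36) / (2.44) = 3.233 m/s.

v₂ ≈ 3.23 m/s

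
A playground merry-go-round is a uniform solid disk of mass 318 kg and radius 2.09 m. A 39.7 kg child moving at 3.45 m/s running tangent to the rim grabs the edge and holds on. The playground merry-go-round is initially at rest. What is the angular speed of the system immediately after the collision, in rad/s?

|ω_f| ≈ 0.330 rad/s

About the axle the impulsive forces during the collision are internal, so angular momentum about that axis is conserved.
I_p = ½(318)(2.09)² = 694.5 kg·m². Taking the sense of the child's angular momentum as positive, L_{child} = m v R = (39.7)(3.45)(2.09) = 286.3 kg·m²/s.
L_i = 0 + 286.3 = 286.3 kg·m²/s.
After sticking, I_f = I_p + m R² = 694.5 + (39.7)(2.09)² = 867.9 kg·m².
ω_f = L_i / I_f = 286.3 / 867.9 = 0.3298 rad/s.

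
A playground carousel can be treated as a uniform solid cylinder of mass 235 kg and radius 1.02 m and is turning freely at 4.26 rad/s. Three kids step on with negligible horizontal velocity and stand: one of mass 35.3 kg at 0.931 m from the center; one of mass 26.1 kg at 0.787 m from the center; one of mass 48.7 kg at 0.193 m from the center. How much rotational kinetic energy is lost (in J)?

The added mass arrives with no angular momentum about the center, and any external torque about the center is negligible, so the system's angular momentum is conserved.
I_p = ½(235)(1.02)² = 122.2 kg·m².
Added inertia Σmr² = (35.3)(0.931)² + (26.1)(0.787)² + (48.7)(0.193)² = 48.58 kg·m²; I_f = 122.2 + 48.58 = 170.8 kg·m².
ω_f = I_p ω_i / I_f = (122.2)(4.26) / 170.8 = 3.049 rad/s.
KE_i = ½(122.2)(4.260 rad/s)² = 1109 J; KE_f = ½(170.8)(3.049)² = 793.8 J.

energy lost ≈ 315 J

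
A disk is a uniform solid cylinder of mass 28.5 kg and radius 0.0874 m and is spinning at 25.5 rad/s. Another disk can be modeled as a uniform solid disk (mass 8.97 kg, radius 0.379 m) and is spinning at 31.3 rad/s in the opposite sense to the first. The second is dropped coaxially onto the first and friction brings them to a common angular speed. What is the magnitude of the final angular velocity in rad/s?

No external torque acts about the common axis, so total angular momentum is conserved.
Moments of inertia: I_A = ½(28.5)(0.0874)² = 0.1089 kg·m²; I_B = ½(8.97)(0.379)² = 0.6442 kg·m².
Taking A's sense as positive: L = (0.1089)(25.5) − (0.6442)(31.3) = -17.39 kg·m²·rad/s.
Combined I = 0.1089 + 0.6442 = 0.7531 kg·m².
ω_f = L / I = -17.39 / 0.7531 = -23.09 rad/s.

|ω_f| ≈ 23.1 rad/s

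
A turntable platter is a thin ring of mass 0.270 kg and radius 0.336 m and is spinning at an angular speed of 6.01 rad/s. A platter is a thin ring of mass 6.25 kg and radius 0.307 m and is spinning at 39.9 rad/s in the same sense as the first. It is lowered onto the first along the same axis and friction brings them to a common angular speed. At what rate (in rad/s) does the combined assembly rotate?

No external torque acts about the common axis, so total angular momentum is conserved.
Moments of inertia: I_A = (0.270)(0.336)² = 0.03048 kg·m²; I_B = (6.25)(0.307)² = 0.5891 kg·m².
Taking A's sense as positive: L = (0.03048)(6.01) + (0.5891)(39.9) = 23.69 kg·m²·rad/s.
Combined I = 0.03048 + 0.5891 = 0.6195 kg·m².
ω_f = L / I = 23.69 / 0.6195 = 38.23 rad/s.

|ω_f| ≈ 38.2 rad/s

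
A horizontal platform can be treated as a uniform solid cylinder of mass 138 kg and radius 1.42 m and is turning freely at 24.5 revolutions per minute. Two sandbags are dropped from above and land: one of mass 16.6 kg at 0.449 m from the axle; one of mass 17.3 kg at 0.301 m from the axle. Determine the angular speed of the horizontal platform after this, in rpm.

The added mass arrives with no angular momentum about the axle, and any external torque about the axle is negligible, so the system's angular momentum is conserved.
I_p = ½(138)(1.42)² = 139.1 kg·m².
Added inertia Σmr² = (16.6)(0.449)² + (17.3)(0.301)² = 4.914 kg·m²; I_f = 139.1 + 4.914 = 144.0 kg·m².
ω_f = I_p ω_i / I_f = (139.1)(24.5) / 144.0 = 23.66 rpm.

ω_f ≈ 23.7 rpm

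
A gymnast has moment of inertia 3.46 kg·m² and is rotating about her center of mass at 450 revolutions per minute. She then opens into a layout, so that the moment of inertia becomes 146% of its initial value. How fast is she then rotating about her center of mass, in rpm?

No external torque acts about the spin axis, so angular momentum is conserved.
I₂ = 1.46 × 3.46 = 5.052 kg·m².
ω₂ = I₁ω₁ / I₂ = (3.460)(450 rpm) / (5.052) = 308.2 rpm.

ω₂ ≈ 308 rpm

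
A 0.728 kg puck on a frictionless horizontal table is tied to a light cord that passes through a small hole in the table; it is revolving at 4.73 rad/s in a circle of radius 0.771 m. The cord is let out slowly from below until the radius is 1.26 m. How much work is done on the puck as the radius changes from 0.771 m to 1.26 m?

W ≈ -3.03 J

No torque about the axis ⇒ m r₁² ω₁ = m r₂² ω₂.
ω₂ = ω₁ (r₁/r₂)² = (4.73)(0.771/1.26)² = 1.771 rad/s.
W = ΔKE = ½m(v₂² − v₁²) = -3.028 J.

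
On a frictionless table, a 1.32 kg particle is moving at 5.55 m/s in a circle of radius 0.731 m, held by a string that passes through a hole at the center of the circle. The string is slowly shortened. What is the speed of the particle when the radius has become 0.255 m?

v₂ ≈ 15.9 m/s

The only horizontal force on the mass is along the cord (radial), so it exerts no torque about the hole and angular momentum m v r is conserved.
v₂ = v₁ r₁ / r₂ = (5.55)(0.731) / (0.255) = 15.91 m/s.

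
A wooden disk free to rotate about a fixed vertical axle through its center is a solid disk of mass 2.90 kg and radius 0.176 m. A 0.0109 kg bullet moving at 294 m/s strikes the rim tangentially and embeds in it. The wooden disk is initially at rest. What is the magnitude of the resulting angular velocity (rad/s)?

|ω_f| ≈ 12.5 rad/s

About the axle the impulsive forces during the collision are internal, so angular momentum about that axis is conserved.
I_p = ½(2.90)(0.176)² = 0.04492 kg·m². Taking the sense of the bullet's angular momentum as positive, L_{bullet} = m v R = (0.0109)(294)(0.176) = 0.5640 kg·m²/s.
L_i = 0 + 0.5640 = 0.5640 kg·m²/s.
After sticking, I_f = I_p + m R² = 0.04492 + (0.0109)(0.176)² = 0.04525 kg·m².
ω_f = L_i / I_f = 0.5640 / 0.04525 = 12.46 rad/s.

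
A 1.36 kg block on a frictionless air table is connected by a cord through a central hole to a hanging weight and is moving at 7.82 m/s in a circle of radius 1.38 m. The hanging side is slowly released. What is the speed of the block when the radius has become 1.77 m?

v₂ ≈ 6.10 m/s

The only horizontal force on the mass is along the cord (radial), so it exerts no torque about the hole and angular momentum m v r is conserved.
v₂ = v₁ r₁ / r₂ = (7.82)(1.38) / (1.77) = 6.097 m/s.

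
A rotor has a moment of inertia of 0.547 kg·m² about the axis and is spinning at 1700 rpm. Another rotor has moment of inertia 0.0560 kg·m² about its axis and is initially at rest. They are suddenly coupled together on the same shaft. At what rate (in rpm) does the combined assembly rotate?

|ω_f| ≈ 1540 rpm

The coupling torques are internal; angular momentum about the shared axis is conserved.
Taking A's sense as positive: L = (0.5470)(1700) = 929.9 kg·m²·rpm.
Combined I = 0.5470 + 0.05600 = 0.6030 kg·m².
ω_f = L / I = 929.9 / 0.6030 = 1542 rpm.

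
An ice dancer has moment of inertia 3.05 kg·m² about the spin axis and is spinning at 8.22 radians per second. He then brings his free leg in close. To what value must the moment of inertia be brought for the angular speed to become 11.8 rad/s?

I₂ ≈ 2.12 kg·m²

No external torque acts about the spin axis, so angular momentum is conserved.
I₂ = I₁ω₁ / ω₂ = (3.05)(8.22) / (11.8) = 2.125 kg·m².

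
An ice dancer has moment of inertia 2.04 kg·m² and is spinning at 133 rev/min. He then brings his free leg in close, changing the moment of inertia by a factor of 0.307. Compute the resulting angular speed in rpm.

ω₂ ≈ 433 rpm

With no external torque about the axis, L is conserved: I₁ω₁ = I₂ω₂.
I₂ = 0.307 × 2.04 = 0.6263 kg·m².
ω₂ = I₁ω₁ / I₂ = (2.040)(133 rpm) / (0.6263) = 433.2 rpm.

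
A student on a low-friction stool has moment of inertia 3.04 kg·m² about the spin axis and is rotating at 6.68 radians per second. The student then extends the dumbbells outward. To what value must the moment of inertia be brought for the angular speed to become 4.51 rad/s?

Angular momentum about the spin axis is conserved since the torque about it is zero.
I₂ = I₁ω₁ / ω₂ = (3.04)(6.68) / (4.51) = 4.503 kg·m².

I₂ ≈ 4.50 kg·m²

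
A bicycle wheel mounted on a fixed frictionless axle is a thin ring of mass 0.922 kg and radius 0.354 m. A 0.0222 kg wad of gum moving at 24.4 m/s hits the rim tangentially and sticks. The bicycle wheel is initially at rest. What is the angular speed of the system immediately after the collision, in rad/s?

The axle reaction passes through the axle and exerts no torque about it; angular momentum about the axle is conserved through the impact.
I_p = (0.922)(0.354)² = 0.1155 kg·m². Taking the sense of the wad of gum's angular momentum as positive, L_{wad} = m v R = (0.0222)(24.4)(0.354) = 0.1918 kg·m²/s.
L_i = 0 + 0.1918 = 0.1918 kg·m²/s.
After sticking, I_f = I_p + m R² = 0.1155 + (0.0222)(0.354)² = 0.1183 kg·m².
ω_f = L_i / I_f = 0.1918 / 0.1183 = 1.621 rad/s.

|ω_f| ≈ 1.62 rad/s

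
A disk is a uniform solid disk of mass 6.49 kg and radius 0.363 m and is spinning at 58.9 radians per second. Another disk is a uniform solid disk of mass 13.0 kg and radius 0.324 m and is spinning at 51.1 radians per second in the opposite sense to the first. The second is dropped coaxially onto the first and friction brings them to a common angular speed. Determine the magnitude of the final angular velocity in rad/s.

No external torque acts about the common axis, so total angular momentum is conserved.
Moments of inertia: I_A = ½(6.49)(0.363)² = 0.4276 kg·m²; I_B = ½(13.0)(0.324)² = 0.6823 kg·m².
Taking A's sense as positive: L = (0.4276)(58.9) − (0.6823)(51.1) = -9.683 kg·m²·rad/s.
Combined I = 0.4276 + 0.6823 = 1.110 kg·m².
ω_f = L / I = -9.683 / 1.110 = -8.724 rad/s.

|ω_f| ≈ 8.72 rad/s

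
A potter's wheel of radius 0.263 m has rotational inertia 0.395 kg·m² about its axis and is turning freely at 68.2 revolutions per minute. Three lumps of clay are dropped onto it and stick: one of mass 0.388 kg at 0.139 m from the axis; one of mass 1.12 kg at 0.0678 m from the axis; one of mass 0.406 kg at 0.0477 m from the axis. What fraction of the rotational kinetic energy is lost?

fraction ≈ 0.0332

No external torque acts about the axis; L_before = L_after.
Added inertia Σmr² = (0.388)(0.139)² + (1.12)(0.0678)² + (0.406)(0.0477)² = 0.01357 kg·m²; I_f = 0.3950 + 0.01357 = 0.4086 kg·m².
ω_f = I_p ω_i / I_f = (0.3950)(68.2) / 0.4086 = 65.94 rpm.
KE_i = ½(0.3950)(7.142 rad/s)² = 10.07 J; KE_f = ½(0.4086)(6.905)² = 9.739 J.
Fraction lost = 0.03321.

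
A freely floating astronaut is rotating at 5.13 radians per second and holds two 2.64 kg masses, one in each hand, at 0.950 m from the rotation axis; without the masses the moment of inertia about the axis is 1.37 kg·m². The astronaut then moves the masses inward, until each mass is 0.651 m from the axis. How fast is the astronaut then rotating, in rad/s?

No external torque acts about the spin axis, so angular momentum is conserved.
I₁ = 1.37 + 2(2.64)(0.950)² = 6.135 kg·m²; I₂ = 1.37 + 2(2.64)(0.651)² = 3.608 kg·m².
ω₂ = I₁ω₁ / I₂ = (6.135)(5.13 rad/s) / (3.608) = 8.724 rad/s.

ω₂ ≈ 8.72 rad/s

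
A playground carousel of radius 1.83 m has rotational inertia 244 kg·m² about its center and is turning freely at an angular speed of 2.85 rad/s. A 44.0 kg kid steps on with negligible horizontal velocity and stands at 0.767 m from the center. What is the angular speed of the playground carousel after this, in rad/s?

No external torque acts about the center; L_before = L_after.
Added inertia Σmr² = (44.0)(0.767)² = 25.88 kg·m²; I_f = 244.0 + 25.88 = 269.9 kg·m².
ω_f = I_p ω_i / I_f = (244.0)(2.85) / 269.9 = 2.577 rad/s.

ω_f ≈ 2.58 rad/s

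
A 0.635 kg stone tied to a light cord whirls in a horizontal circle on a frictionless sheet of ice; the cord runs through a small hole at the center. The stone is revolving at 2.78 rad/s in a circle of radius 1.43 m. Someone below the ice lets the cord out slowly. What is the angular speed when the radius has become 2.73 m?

ω₂ ≈ 0.763 rad/s

No torque about the axis ⇒ m r₁² ω₁ = m r₂² ω₂.
ω₂ = ω₁ (r₁/r₂)² = (2.78)(1.43/2.73)² = 0.7628 rad/s.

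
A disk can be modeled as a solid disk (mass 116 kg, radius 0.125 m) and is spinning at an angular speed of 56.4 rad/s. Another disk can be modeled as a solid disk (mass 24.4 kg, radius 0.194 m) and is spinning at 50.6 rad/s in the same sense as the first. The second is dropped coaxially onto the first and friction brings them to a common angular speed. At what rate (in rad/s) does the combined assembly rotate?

|ω_f| ≈ 54.4 rad/s

No external torque acts about the common axis, so total angular momentum is conserved.
Moments of inertia: I_A = ½(116)(0.125)² = 0.9062 kg·m²; I_B = ½(24.4)(0.194)² = 0.4592 kg·m².
Taking A's sense as positive: L = (0.9062)(56.4) + (0.4592)(50.6) = 74.35 kg·m²·rad/s.
Combined I = 0.9062 + 0.4592 = 1.365 kg·m².
ω_f = L / I = 74.35 / 1.365 = 54.45 rad/s.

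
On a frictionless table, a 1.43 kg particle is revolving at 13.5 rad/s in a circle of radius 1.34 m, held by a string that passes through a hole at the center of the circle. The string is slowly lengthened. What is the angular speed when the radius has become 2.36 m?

The constraining force is radial, so m r² ω about the center is conserved.
ω₂ = ω₁ (r₁/r₂)² = (13.5)(1.34/2.36)² = 4.352 rad/s.

ω₂ ≈ 4.35 rad/s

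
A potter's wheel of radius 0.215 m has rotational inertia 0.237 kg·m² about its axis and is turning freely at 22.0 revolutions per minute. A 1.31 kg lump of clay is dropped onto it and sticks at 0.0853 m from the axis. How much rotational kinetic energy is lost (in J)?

No external torque acts about the axis; L_before = L_after.
Added inertia Σmr² = (1.31)(0.0853)² = 0.009532 kg·m²; I_f = 0.2370 + 0.009532 = 0.2465 kg·m².
ω_f = I_p ω_i / I_f = (0.2370)(22.0) / 0.2465 = 21.15 rpm.
KE_i = ½(0.2370)(2.304 rad/s)² = 0.6290 J; KE_f = ½(0.2465)(2.215)² = 0.6046 J.

energy lost ≈ 0.0243 J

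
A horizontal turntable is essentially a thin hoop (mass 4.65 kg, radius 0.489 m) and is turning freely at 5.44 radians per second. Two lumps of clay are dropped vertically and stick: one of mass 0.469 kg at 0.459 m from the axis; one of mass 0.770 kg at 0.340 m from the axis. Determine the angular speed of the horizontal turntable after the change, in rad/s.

ω_f ≈ 4.65 rad/s

No external torque acts about the axis; L_before = L_after.
I_p = (4.65)(0.489)² = 1.112 kg·m².
Added inertia Σmr² = (0.469)(0.459)² + (0.770)(0.340)² = 0.1878 kg·m²; I_f = 1.112 + 0.1878 = 1.300 kg·m².
ω_f = I_p ω_i / I_f = (1.112)(5.44) / 1.300 = 4.654 rad/s.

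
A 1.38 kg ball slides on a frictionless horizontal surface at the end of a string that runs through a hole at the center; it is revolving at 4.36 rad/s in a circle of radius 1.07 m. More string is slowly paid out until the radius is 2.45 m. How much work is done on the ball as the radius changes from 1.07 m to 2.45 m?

No torque about the axis ⇒ m r₁² ω₁ = m r₂² ω₂.
ω₂ = ω₁ (r₁/r₂)² = (4.36)(1.07/2.45)² = 0.8316 rad/s.
W = ΔKE = ½m(v₂² − v₁²) = -12.15 J.

W ≈ -12.2 J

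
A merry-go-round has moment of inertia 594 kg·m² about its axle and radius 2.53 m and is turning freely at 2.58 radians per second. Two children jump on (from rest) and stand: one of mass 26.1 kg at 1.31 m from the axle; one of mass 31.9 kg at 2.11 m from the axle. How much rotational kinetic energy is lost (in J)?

No external torque acts about the axle; L_before = L_after.
Added inertia Σmr² = (26.1)(1.31)² + (31.9)(2.11)² = 186.8 kg·m²; I_f = 594.0 + 186.8 = 780.8 kg·m².
ω_f = I_p ω_i / I_f = (594.0)(2.58) / 780.8 = 1.963 rad/s.
KE_i = ½(594.0)(2.580 rad/s)² = 1977 J; KE_f = ½(780.8)(1.963)² = 1504 J.

energy lost ≈ 473 J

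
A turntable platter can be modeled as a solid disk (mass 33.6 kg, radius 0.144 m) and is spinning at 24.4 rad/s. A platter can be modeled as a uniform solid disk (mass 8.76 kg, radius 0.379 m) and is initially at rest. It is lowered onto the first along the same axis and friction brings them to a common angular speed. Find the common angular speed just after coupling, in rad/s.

|ω_f| ≈ 8.70 rad/s

The coupling torques are internal; angular momentum about the shared axis is conserved.
Moments of inertia: I_A = ½(33.6)(0.144)² = 0.3484 kg·m²; I_B = ½(8.76)(0.379)² = 0.6291 kg·m².
Taking A's sense as positive: L = (0.3484)(24.4) = 8.500 kg·m²·rad/s.
Combined I = 0.3484 + 0.6291 = 0.9775 kg·m².
ω_f = L / I = 8.500 / 0.9775 = 8.696 rad/s.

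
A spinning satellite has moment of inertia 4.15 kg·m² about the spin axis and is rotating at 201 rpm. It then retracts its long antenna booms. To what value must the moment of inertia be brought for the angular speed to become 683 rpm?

I₂ ≈ 1.22 kg·m²

Angular momentum about the spin axis is conserved since the torque about it is zero.
I₂ = I₁ω₁ / ω₂ = (4.15)(201) / (683) = 1.221 kg·m².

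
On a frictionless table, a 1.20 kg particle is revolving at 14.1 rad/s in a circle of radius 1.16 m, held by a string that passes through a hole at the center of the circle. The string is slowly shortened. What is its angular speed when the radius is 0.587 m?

ω₂ ≈ 55.1 rad/s

No torque about the axis ⇒ m r₁² ω₁ = m r₂² ω₂.
ω₂ = ω₁ (r₁/r₂)² = (14.1)(1.16/0.587)² = 55.06 rad/s.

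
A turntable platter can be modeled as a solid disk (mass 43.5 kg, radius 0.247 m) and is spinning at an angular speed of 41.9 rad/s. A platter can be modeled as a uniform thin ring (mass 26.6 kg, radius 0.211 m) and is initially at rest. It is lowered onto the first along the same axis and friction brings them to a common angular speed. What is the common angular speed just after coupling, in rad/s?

|ω_f| ≈ 22.1 rad/s

The coupling torques are internal; angular momentum about the shared axis is conserved.
Moments of inertia: I_A = ½(43.5)(0.247)² = 1.327 kg·m²; I_B = (26.6)(0.211)² = 1.184 kg·m².
Taking A's sense as positive: L = (1.327)(41.9) = 55.60 kg·m²·rad/s.
Combined I = 1.327 + 1.184 = 2.511 kg·m².
ω_f = L / I = 55.60 / 2.511 = 22.14 rad/s.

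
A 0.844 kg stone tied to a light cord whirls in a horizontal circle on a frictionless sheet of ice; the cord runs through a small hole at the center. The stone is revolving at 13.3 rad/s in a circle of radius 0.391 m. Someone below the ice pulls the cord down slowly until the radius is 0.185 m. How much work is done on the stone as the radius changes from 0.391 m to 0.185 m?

No torque about the axis ⇒ m r₁² ω₁ = m r₂² ω₂.
ω₂ = ω₁ (r₁/r₂)² = (13.3)(0.391/0.185)² = 59.41 rad/s.
W = ΔKE = ½m(v₂² − v₁²) = 39.57 J.

W ≈ 39.6 J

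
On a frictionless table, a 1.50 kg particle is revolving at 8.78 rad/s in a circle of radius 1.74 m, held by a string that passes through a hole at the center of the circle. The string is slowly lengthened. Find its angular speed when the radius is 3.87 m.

The constraining force is radial, so m r² ω about the center is conserved.
ω₂ = ω₁ (r₁/r₂)² = (8.78)(1.74/3.87)² = 1.775 rad/s.

ω₂ ≈ 1.77 rad/s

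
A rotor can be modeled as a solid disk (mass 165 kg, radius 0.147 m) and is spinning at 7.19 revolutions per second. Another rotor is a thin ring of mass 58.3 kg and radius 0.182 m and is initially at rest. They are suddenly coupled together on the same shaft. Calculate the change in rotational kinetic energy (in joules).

The coupling torques are internal; angular momentum about the shared axis is conserved.
Moments of inertia: I_A = ½(165)(0.147)² = 1.783 kg·m²; I_B = (58.3)(0.182)² = 1.931 kg·m².
Taking A's sense as positive: L = (1.783)(7.19) = 12.82 kg·m²·rev/s.
Combined I = 1.783 + 1.931 = 3.714 kg·m².
ω_f = L / I = 12.82 / 3.714 = 3.451 rev/s.
KE_i = ½ΣIω² = 1819 J; KE_f = ½(3.714)(21.69)² = 873.2 J.

ΔKE ≈ -946 J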